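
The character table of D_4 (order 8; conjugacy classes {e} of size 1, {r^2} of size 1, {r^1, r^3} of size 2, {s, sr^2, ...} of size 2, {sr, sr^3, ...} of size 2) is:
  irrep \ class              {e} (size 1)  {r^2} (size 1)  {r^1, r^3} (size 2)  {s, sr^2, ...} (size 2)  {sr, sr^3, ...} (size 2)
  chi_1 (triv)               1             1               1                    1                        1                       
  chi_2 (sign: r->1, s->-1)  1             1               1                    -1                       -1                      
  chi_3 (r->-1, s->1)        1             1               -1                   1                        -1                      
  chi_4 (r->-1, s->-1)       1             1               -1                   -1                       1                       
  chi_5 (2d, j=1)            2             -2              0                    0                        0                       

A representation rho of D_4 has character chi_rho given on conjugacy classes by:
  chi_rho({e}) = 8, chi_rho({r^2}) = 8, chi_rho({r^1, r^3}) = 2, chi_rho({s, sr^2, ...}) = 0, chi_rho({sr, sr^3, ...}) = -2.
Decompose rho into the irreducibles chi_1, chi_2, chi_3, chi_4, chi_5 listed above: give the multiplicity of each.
Multiplicities: chi_1: 2, chi_2: 3, chi_3: 2, chi_4: 1, chi_5: 0.

Explanation: Use <chi_rho, chi> = (1/|G|) sum_C |C| * chi_rho(C) * conj(chi(C)) with |G| = 8 for each irreducible chi in the table:
  <chi_rho, chi_1> = (1/8)[1*(8)*conj(1) + 1*(8)*conj(1) + 2*(2)*conj(1) + 2*(0)*conj(1) + 2*(-2)*conj(1)]
      = (1/8)[(8) + (8) + (4) + (0) + (-4)] = 16/8 = 2
  <chi_rho, chi_2> = (1/8)[1*(8)*conj(1) + 1*(8)*conj(1) + 2*(2)*conj(1) + 2*(0)*conj(-1) + 2*(-2)*conj(-1)]
      = (1/8)[(8) + (8) + (4) + (0) + (4)] = 24/8 = 3
  <chi_rho, chi_3> = (1/8)[1*(8)*conj(1) + 1*(8)*conj(1) + 2*(2)*conj(-1) + 2*(0)*conj(1) + 2*(-2)*conj(-1)]
      = (1/8)[(8) + (8) + (-4) + (0) + (4)] = 16/8 = 2
  <chi_rho, chi_4> = (1/8)[1*(8)*conj(1) + 1*(8)*conj(1) + 2*(2)*conj(-1) + 2*(0)*conj(-1) + 2*(-2)*conj(1)]
      = (1/8)[(8) + (8) + (-4) + (0) + (-4)] = 8/8 = 1
  <chi_rho, chi_5> = (1/8)[1*(8)*conj(2) + 1*(8)*conj(-2) + 2*(2)*conj(0) + 2*(0)*conj(0) + 2*(-2)*conj(0)]
      = (1/8)[(16) + (-16) + (0) + (0) + (0)] = 0/8 = 0
Dimension check: dim(rho) = sum (mult * dim) = 2*1 + 3*1 + 2*1 + 1*1 + 0*2 = 8 = chi_rho(e) = 8.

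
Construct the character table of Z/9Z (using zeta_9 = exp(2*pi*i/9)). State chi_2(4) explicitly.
Character table of Z/9Z (irreps indexed chi_0,...,chi_8 with chi_k(m) = zeta_9^(k*m), zeta_9 = exp(2*pi*i/9)):
  irrep \ class  {0} (size 1)  {1} (size 1)    {2} (size 1)    {3} (size 1)    {4} (size 1)    {5} (size 1)    {6} (size 1)    {7} (size 1)    {8} (size 1)  
  chi_0          1             1               1               1               1               1               1               1               1             
  chi_1          1             exp(2*I*pi/9)   exp(4*I*pi/9)   exp(2*I*pi/3)   exp(8*I*pi/9)   exp(-8*I*pi/9)  exp(-2*I*pi/3)  exp(-4*I*pi/9)  exp(-2*I*pi/9)
  chi_2          1             exp(4*I*pi/9)   exp(8*I*pi/9)   exp(-2*I*pi/3)  exp(-2*I*pi/9)  exp(2*I*pi/9)   exp(2*I*pi/3)   exp(-8*I*pi/9)  exp(-4*I*pi/9)
  chi_3          1             exp(2*I*pi/3)   exp(-2*I*pi/3)  1               exp(2*I*pi/3)   exp(-2*I*pi/3)  1               exp(2*I*pi/3)   exp(-2*I*pi/3)
  chi_4          1             exp(8*I*pi/9)   exp(-2*I*pi/9)  exp(2*I*pi/3)   exp(-4*I*pi/9)  exp(4*I*pi/9)   exp(-2*I*pi/3)  exp(2*I*pi/9)   exp(-8*I*pi/9)
  chi_5          1             exp(-8*I*pi/9)  exp(2*I*pi/9)   exp(-2*I*pi/3)  exp(4*I*pi/9)   exp(-4*I*pi/9)  exp(2*I*pi/3)   exp(-2*I*pi/9)  exp(8*I*pi/9) 
  chi_6          1             exp(-2*I*pi/3)  exp(2*I*pi/3)   1               exp(-2*I*pi/3)  exp(2*I*pi/3)   1               exp(-2*I*pi/3)  exp(2*I*pi/3) 
  chi_7          1             exp(-4*I*pi/9)  exp(-8*I*pi/9)  exp(2*I*pi/3)   exp(2*I*pi/9)   exp(-2*I*pi/9)  exp(-2*I*pi/3)  exp(8*I*pi/9)   exp(4*I*pi/9) 
  chi_8          1             exp(-2*I*pi/9)  exp(-4*I*pi/9)  exp(-2*I*pi/3)  exp(-8*I*pi/9)  exp(8*I*pi/9)   exp(2*I*pi/3)   exp(4*I*pi/9)   exp(2*I*pi/9) 

Spot check: chi_2(4) = zeta_9^(2*4) = zeta_9^8 = exp(-2*I*pi/9).

Argument: Z/9Z is abelian, so all 9 irreducible complex representations are 1-dimensional. They are given by chi_k(m) = zeta_9^(k*m) for k = 0,...,8. Row orthogonality: sum_m chi_k(m) conj(chi_l(m)) = 9 * [k = l].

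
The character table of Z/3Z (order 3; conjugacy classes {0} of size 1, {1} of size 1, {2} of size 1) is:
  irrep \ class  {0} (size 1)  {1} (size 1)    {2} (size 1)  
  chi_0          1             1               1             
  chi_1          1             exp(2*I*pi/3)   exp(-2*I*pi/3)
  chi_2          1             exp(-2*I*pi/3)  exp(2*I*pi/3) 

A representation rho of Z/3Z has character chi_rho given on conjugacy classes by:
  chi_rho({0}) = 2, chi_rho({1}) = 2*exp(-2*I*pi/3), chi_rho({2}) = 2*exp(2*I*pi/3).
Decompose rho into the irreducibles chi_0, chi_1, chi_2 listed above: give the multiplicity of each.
Multiplicities: chi_0: 0, chi_1: 0, chi_2: 2.

Solution. Use <chi_rho, chi> = (1/|G|) sum_C |C| * chi_rho(C) * conj(chi(C)) with |G| = 3 for each irreducible chi in the table:
  <chi_rho, chi_0> = (1/3)[1*(2)*conj(1) + 1*(2*exp(-2*I*pi/3))*conj(1) + 1*(2*exp(2*I*pi/3))*conj(1)]
      = (1/3)[(2) + (2*exp(-2*I*pi/3)) + (2*exp(2*I*pi/3))] = 0/3 = 0
  <chi_rho, chi_1> = (1/3)[1*(2)*conj(1) + 1*(2*exp(-2*I*pi/3))*conj(exp(2*I*pi/3)) + 1*(2*exp(2*I*pi/3))*conj(exp(-2*I*pi/3))]
      = (1/3)[(2) + (2*exp(2*I*pi/3)) + (2*exp(-2*I*pi/3))] = 0/3 = 0
  <chi_rho, chi_2> = (1/3)[1*(2)*conj(1) + 1*(2*exp(-2*I*pi/3))*conj(exp(-2*I*pi/3)) + 1*(2*exp(2*I*pi/3))*conj(exp(2*I*pi/3))]
      = (1/3)[(2) + (2) + (2)] = 6/3 = 2
(Exp terms are combined using exp(i*s)*conj(exp(i*t)) = exp(i*(s-t)), and sums of them are collapsed using the identity that for every m > 1 the m distinct m-th roots of unity sum to 0, e.g. 1 + exp(2*I*pi/3) + exp(-2*I*pi/3) = 0.)
Dimension check: dim(rho) = sum (mult * dim) = 0*1 + 0*1 + 2*1 = 2 = chi_rho(e) = 2.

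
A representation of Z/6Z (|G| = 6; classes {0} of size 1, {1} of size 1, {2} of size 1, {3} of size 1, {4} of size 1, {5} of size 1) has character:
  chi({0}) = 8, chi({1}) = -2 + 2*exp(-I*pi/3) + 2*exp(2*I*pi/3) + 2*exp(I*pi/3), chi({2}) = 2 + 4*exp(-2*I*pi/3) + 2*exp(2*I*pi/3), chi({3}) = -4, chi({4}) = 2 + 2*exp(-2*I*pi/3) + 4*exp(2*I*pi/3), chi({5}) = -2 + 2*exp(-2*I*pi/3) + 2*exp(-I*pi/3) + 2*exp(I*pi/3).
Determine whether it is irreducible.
Not irreducible (reducible): <chi, chi> = 16 > 1.

Solution. <chi, chi> = (1/|G|) sum_C |C| * |chi(C)|^2 = (1/6)[1*|8|^2 + 1*|-2 + 2*exp(-I*pi/3) + 2*exp(2*I*pi/3) + 2*exp(I*pi/3)|^2 + 1*|2 + 4*exp(-2*I*pi/3) + 2*exp(2*I*pi/3)|^2 + 1*|-4|^2 + 1*|2 + 2*exp(-2*I*pi/3) + 4*exp(2*I*pi/3)|^2 + 1*|-2 + 2*exp(-2*I*pi/3) + 2*exp(-I*pi/3) + 2*exp(I*pi/3)|^2]
  = (1/6)[(64) + (4) + (4) + (16) + (4) + (4)] = 96/6 = 16.
(Exp terms are combined using exp(i*s)*conj(exp(i*t)) = exp(i*(s-t)), and sums of them are collapsed using the identity that for every m > 1 the m distinct m-th roots of unity sum to 0, e.g. 1 + exp(2*I*pi/3) + exp(-2*I*pi/3) = 0.)
A character is irreducible iff <chi, chi> = 1, so this representation is reducible.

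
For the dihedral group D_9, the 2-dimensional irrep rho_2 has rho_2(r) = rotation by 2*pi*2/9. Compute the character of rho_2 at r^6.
chi_{rho_2}(r^6) = 2*cos(2*pi*2*6/9) = -1

Details: rho_2(r^6) is rotation by angle 2*pi*2*6/9, whose trace is 2*cos(2*pi*2*6/9) = -1.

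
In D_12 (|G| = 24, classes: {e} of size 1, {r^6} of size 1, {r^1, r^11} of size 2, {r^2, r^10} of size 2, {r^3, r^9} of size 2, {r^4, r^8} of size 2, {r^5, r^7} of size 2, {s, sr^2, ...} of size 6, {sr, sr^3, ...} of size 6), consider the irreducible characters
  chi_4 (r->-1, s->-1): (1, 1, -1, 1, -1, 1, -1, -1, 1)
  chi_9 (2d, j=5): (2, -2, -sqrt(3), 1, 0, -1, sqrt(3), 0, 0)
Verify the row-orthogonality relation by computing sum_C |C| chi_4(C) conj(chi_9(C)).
Sum = 0; so <chi_4, chi_9> = 0 (distinct irreducibles are orthogonal).

Compute term by term over conjugacy classes (|C| * chi_4(C) * conj(chi_9(C))):
  1*(1)*conj(2) + 1*(1)*conj(-2) + 2*(-1)*conj(-sqrt(3)) + 2*(1)*conj(1) + 2*(-1)*conj(0) + 2*(1)*conj(-1) + 2*(-1)*conj(sqrt(3)) + 6*(-1)*conj(0) + 6*(1)*conj(0)
  = (2) + (-2) + (2*sqrt(3)) + (2) + (0) + (-2) + (-2*sqrt(3)) + (0) + (0)
  = 0.
Dividing by |G| = 24 gives 0/24 = 0, matching the row-orthogonality relation <chi_4, chi_9> = [chi_4 = chi_9].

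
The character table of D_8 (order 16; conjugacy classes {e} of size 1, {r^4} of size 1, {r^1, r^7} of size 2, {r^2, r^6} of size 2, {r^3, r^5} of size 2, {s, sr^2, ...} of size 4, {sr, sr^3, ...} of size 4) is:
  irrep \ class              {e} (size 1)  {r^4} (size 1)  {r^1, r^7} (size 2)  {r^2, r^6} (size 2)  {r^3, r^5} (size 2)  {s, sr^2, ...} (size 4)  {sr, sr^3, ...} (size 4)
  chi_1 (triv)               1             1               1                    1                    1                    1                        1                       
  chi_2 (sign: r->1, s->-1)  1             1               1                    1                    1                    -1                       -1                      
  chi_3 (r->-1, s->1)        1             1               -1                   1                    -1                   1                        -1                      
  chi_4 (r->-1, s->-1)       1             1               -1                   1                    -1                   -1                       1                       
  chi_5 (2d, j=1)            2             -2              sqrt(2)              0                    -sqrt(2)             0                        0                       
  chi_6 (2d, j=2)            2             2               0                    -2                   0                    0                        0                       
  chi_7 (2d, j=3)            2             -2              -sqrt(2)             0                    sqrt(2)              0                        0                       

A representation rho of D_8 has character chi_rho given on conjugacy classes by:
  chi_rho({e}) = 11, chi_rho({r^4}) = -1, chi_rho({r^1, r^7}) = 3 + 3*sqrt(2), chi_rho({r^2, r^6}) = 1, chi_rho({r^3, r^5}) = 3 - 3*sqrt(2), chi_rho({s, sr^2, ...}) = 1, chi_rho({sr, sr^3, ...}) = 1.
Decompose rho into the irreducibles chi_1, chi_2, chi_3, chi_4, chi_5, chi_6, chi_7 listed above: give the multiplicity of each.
Multiplicities: chi_1: 2, chi_2: 1, chi_3: 0, chi_4: 0, chi_5: 3, chi_6: 1, chi_7: 0.

Why: Use <chi_rho, chi> = (1/|G|) sum_C |C| * chi_rho(C) * conj(chi(C)) with |G| = 16 for each irreducible chi in the table:
  <chi_rho, chi_1> = (1/16)[1*(11)*conj(1) + 1*(-1)*conj(1) + 2*(3 + 3*sqrt(2))*conj(1) + 2*(1)*conj(1) + 2*(3 - 3*sqrt(2))*conj(1) + 4*(1)*conj(1) + 4*(1)*conj(1)]
      = (1/16)[(11) + (-1) + (6 + 6*sqrt(2)) + (2) + (6 - 6*sqrt(2)) + (4) + (4)] = 32/16 = 2
  <chi_rho, chi_2> = (1/16)[1*(11)*conj(1) + 1*(-1)*conj(1) + 2*(3 + 3*sqrt(2))*conj(1) + 2*(1)*conj(1) + 2*(3 - 3*sqrt(2))*conj(1) + 4*(1)*conj(-1) + 4*(1)*conj(-1)]
      = (1/16)[(11) + (-1) + (6 + 6*sqrt(2)) + (2) + (6 - 6*sqrt(2)) + (-4) + (-4)] = 16/16 = 1
  <chi_rho, chi_3> = (1/16)[1*(11)*conj(1) + 1*(-1)*conj(1) + 2*(3 + 3*sqrt(2))*conj(-1) + 2*(1)*conj(1) + 2*(3 - 3*sqrt(2))*conj(-1) + 4*(1)*conj(1) + 4*(1)*conj(-1)]
      = (1/16)[(11) + (-1) + (-6*sqrt(2) - 6) + (2) + (-6 + 6*sqrt(2)) + (4) + (-4)] = 0/16 = 0
  <chi_rho, chi_4> = (1/16)[1*(11)*conj(1) + 1*(-1)*conj(1) + 2*(3 + 3*sqrt(2))*conj(-1) + 2*(1)*conj(1) + 2*(3 - 3*sqrt(2))*conj(-1) + 4*(1)*conj(-1) + 4*(1)*conj(1)]
      = (1/16)[(11) + (-1) + (-6*sqrt(2) - 6) + (2) + (-6 + 6*sqrt(2)) + (-4) + (4)] = 0/16 = 0
  <chi_rho, chi_5> = (1/16)[1*(11)*conj(2) + 1*(-1)*conj(-2) + 2*(3 + 3*sqrt(2))*conj(sqrt(2)) + 2*(1)*conj(0) + 2*(3 - 3*sqrt(2))*conj(-sqrt(2)) + 4*(1)*conj(0) + 4*(1)*conj(0)]
      = (1/16)[(22) + (2) + (6*sqrt(2) + 12) + (0) + (12 - 6*sqrt(2)) + (0) + (0)] = 48/16 = 3
  <chi_rho, chi_6> = (1/16)[1*(11)*conj(2) + 1*(-1)*conj(2) + 2*(3 + 3*sqrt(2))*conj(0) + 2*(1)*conj(-2) + 2*(3 - 3*sqrt(2))*conj(0) + 4*(1)*conj(0) + 4*(1)*conj(0)]
      = (1/16)[(22) + (-2) + (0) + (-4) + (0) + (0) + (0)] = 16/16 = 1
  <chi_rho, chi_7> = (1/16)[1*(11)*conj(2) + 1*(-1)*conj(-2) + 2*(3 + 3*sqrt(2))*conj(-sqrt(2)) + 2*(1)*conj(0) + 2*(3 - 3*sqrt(2))*conj(sqrt(2)) + 4*(1)*conj(0) + 4*(1)*conj(0)]
      = (1/16)[(22) + (2) + (-12 - 6*sqrt(2)) + (0) + (-12 + 6*sqrt(2)) + (0) + (0)] = 0/16 = 0
Dimension check: dim(rho) = sum (mult * dim) = 2*1 + 1*1 + 0*1 + 0*1 + 3*2 + 1*2 + 0*2 = 11 = chi_rho(e) = 11.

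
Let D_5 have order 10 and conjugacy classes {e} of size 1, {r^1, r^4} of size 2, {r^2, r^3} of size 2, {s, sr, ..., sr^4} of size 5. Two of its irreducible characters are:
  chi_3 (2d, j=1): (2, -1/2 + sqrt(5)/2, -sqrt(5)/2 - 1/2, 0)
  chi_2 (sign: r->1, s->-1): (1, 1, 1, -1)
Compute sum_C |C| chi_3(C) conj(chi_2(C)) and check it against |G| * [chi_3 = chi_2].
Sum = 0; so <chi_3, chi_2> = 0 (distinct irreducibles are orthogonal).

Details: Compute term by term over conjugacy classes (|C| * chi_3(C) * conj(chi_2(C))):
  1*(2)*conj(1) + 2*(-1/2 + sqrt(5)/2)*conj(1) + 2*(-sqrt(5)/2 - 1/2)*conj(1) + 5*(0)*conj(-1)
  = (2) + (-1 + sqrt(5)) + (-sqrt(5) - 1) + (0)
  = 0.
Dividing by |G| = 10 gives 0/10 = 0, matching the row-orthogonality relation <chi_3, chi_2> = [chi_3 = chi_2].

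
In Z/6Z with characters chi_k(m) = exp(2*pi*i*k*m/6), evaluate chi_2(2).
chi_2(2) = zeta_6^4 = exp(-2*I*pi/3)

Details: chi_2(2) = zeta_6^(2*2) = zeta_6^4. Since zeta_6^6 = 1, this equals zeta_6^4 = exp(2*pi*i*4/6) = exp(-2*I*pi/3).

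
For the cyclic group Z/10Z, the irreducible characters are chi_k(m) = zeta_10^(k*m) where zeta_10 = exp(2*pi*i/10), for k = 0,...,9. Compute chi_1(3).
chi_1(3) = zeta_10^3 = exp(3*I*pi/5)

Argument: chi_1(3) = zeta_10^(1*3) = zeta_10^3. Since zeta_10^10 = 1, this equals zeta_10^3 = exp(2*pi*i*3/10) = exp(3*I*pi/5).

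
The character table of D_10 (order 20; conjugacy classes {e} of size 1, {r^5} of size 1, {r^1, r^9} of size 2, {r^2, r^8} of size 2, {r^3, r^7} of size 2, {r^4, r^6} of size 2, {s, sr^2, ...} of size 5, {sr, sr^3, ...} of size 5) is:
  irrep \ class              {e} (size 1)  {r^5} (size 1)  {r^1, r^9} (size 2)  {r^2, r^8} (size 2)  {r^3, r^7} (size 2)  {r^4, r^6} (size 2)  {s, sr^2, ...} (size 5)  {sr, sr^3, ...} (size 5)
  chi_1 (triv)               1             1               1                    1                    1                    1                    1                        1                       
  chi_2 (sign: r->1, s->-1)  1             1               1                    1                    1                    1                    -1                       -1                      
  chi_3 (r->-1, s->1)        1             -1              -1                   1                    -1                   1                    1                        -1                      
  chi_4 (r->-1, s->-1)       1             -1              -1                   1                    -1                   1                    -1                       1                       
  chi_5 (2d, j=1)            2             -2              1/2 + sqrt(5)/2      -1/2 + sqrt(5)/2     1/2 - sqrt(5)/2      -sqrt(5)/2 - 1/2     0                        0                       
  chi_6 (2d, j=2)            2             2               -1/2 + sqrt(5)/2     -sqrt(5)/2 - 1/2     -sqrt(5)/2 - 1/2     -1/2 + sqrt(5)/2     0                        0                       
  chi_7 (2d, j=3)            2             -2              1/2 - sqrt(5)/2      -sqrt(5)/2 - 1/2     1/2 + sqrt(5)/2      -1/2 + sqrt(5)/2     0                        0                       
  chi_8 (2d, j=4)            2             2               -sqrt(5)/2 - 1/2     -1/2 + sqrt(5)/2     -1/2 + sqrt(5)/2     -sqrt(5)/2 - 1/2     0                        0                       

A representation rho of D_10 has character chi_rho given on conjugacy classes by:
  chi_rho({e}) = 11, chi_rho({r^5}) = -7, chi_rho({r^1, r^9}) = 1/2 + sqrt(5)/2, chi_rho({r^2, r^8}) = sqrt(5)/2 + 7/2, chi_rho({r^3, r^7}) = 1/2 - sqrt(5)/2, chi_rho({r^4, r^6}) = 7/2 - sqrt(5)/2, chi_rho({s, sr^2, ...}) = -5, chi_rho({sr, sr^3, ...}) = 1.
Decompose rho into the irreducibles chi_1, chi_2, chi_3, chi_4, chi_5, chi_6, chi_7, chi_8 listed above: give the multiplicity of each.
Multiplicities: chi_1: 0, chi_2: 2, chi_3: 0, chi_4: 3, chi_5: 2, chi_6: 0, chi_7: 1, chi_8: 0.

Solution. Use <chi_rho, chi> = (1/|G|) sum_C |C| * chi_rho(C) * conj(chi(C)) with |G| = 20 for each irreducible chi in the table:
  <chi_rho, chi_1> = (1/20)[1*(11)*conj(1) + 1*(-7)*conj(1) + 2*(1/2 + sqrt(5)/2)*conj(1) + 2*(sqrt(5)/2 + 7/2)*conj(1) + 2*(1/2 - sqrt(5)/2)*conj(1) + 2*(7/2 - sqrt(5)/2)*conj(1) + 5*(-5)*conj(1) + 5*(1)*conj(1)]
      = (1/20)[(11) + (-7) + (1 + sqrt(5)) + (sqrt(5) + 7) + (1 - sqrt(5)) + (7 - sqrt(5)) + (-25) + (5)] = 0/20 = 0
  <chi_rho, chi_2> = (1/20)[1*(11)*conj(1) + 1*(-7)*conj(1) + 2*(1/2 + sqrt(5)/2)*conj(1) + 2*(sqrt(5)/2 + 7/2)*conj(1) + 2*(1/2 - sqrt(5)/2)*conj(1) + 2*(7/2 - sqrt(5)/2)*conj(1) + 5*(-5)*conj(-1) + 5*(1)*conj(-1)]
      = (1/20)[(11) + (-7) + (1 + sqrt(5)) + (sqrt(5) + 7) + (1 - sqrt(5)) + (7 - sqrt(5)) + (25) + (-5)] = 40/20 = 2
  <chi_rho, chi_3> = (1/20)[1*(11)*conj(1) + 1*(-7)*conj(-1) + 2*(1/2 + sqrt(5)/2)*conj(-1) + 2*(sqrt(5)/2 + 7/2)*conj(1) + 2*(1/2 - sqrt(5)/2)*conj(-1) + 2*(7/2 - sqrt(5)/2)*conj(1) + 5*(-5)*conj(1) + 5*(1)*conj(-1)]
      = (1/20)[(11) + (7) + (-sqrt(5) - 1) + (sqrt(5) + 7) + (-1 + sqrt(5)) + (7 - sqrt(5)) + (-25) + (-5)] = 0/20 = 0
  <chi_rho, chi_4> = (1/20)[1*(11)*conj(1) + 1*(-7)*conj(-1) + 2*(1/2 + sqrt(5)/2)*conj(-1) + 2*(sqrt(5)/2 + 7/2)*conj(1) + 2*(1/2 - sqrt(5)/2)*conj(-1) + 2*(7/2 - sqrt(5)/2)*conj(1) + 5*(-5)*conj(-1) + 5*(1)*conj(1)]
      = (1/20)[(11) + (7) + (-sqrt(5) - 1) + (sqrt(5) + 7) + (-1 + sqrt(5)) + (7 - sqrt(5)) + (25) + (5)] = 60/20 = 3
  <chi_rho, chi_5> = (1/20)[1*(11)*conj(2) + 1*(-7)*conj(-2) + 2*(1/2 + sqrt(5)/2)*conj(1/2 + sqrt(5)/2) + 2*(sqrt(5)/2 + 7/2)*conj(-1/2 + sqrt(5)/2) + 2*(1/2 - sqrt(5)/2)*conj(1/2 - sqrt(5)/2) + 2*(7/2 - sqrt(5)/2)*conj(-sqrt(5)/2 - 1/2) + 5*(-5)*conj(0) + 5*(1)*conj(0)]
      = (1/20)[(22) + (14) + (sqrt(5) + 3) + (-1 + 3*sqrt(5)) + (3 - sqrt(5)) + (-3*sqrt(5) - 1) + (0) + (0)] = 40/20 = 2
  <chi_rho, chi_6> = (1/20)[1*(11)*conj(2) + 1*(-7)*conj(2) + 2*(1/2 + sqrt(5)/2)*conj(-1/2 + sqrt(5)/2) + 2*(sqrt(5)/2 + 7/2)*conj(-sqrt(5)/2 - 1/2) + 2*(1/2 - sqrt(5)/2)*conj(-sqrt(5)/2 - 1/2) + 2*(7/2 - sqrt(5)/2)*conj(-1/2 + sqrt(5)/2) + 5*(-5)*conj(0) + 5*(1)*conj(0)]
      = (1/20)[(22) + (-14) + (2) + (-4*sqrt(5) - 6) + (2) + (-6 + 4*sqrt(5)) + (0) + (0)] = 0/20 = 0
  <chi_rho, chi_7> = (1/20)[1*(11)*conj(2) + 1*(-7)*conj(-2) + 2*(1/2 + sqrt(5)/2)*conj(1/2 - sqrt(5)/2) + 2*(sqrt(5)/2 + 7/2)*conj(-sqrt(5)/2 - 1/2) + 2*(1/2 - sqrt(5)/2)*conj(1/2 + sqrt(5)/2) + 2*(7/2 - sqrt(5)/2)*conj(-1/2 + sqrt(5)/2) + 5*(-5)*conj(0) + 5*(1)*conj(0)]
      = (1/20)[(22) + (14) + (-2) + (-4*sqrt(5) - 6) + (-2) + (-6 + 4*sqrt(5)) + (0) + (0)] = 20/20 = 1
  <chi_rho, chi_8> = (1/20)[1*(11)*conj(2) + 1*(-7)*conj(2) + 2*(1/2 + sqrt(5)/2)*conj(-sqrt(5)/2 - 1/2) + 2*(sqrt(5)/2 + 7/2)*conj(-1/2 + sqrt(5)/2) + 2*(1/2 - sqrt(5)/2)*conj(-1/2 + sqrt(5)/2) + 2*(7/2 - sqrt(5)/2)*conj(-sqrt(5)/2 - 1/2) + 5*(-5)*conj(0) + 5*(1)*conj(0)]
      = (1/20)[(22) + (-14) + (-3 - sqrt(5)) + (-1 + 3*sqrt(5)) + (-3 + sqrt(5)) + (-3*sqrt(5) - 1) + (0) + (0)] = 0/20 = 0
Dimension check: dim(rho) = sum (mult * dim) = 0*1 + 2*1 + 0*1 + 3*1 + 2*2 + 0*2 + 1*2 + 0*2 = 11 = chi_rho(e) = 11.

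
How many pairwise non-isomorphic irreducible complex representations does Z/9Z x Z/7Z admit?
63

Why: The number of irreducible complex representations of a finite group equals its number of conjugacy classes. Z/9Z x Z/7Z is abelian of order 63, so every element is its own conjugacy class: 63 classes, so Z/9Z x Z/7Z (order 63) has exactly 63 irreducible complex representations.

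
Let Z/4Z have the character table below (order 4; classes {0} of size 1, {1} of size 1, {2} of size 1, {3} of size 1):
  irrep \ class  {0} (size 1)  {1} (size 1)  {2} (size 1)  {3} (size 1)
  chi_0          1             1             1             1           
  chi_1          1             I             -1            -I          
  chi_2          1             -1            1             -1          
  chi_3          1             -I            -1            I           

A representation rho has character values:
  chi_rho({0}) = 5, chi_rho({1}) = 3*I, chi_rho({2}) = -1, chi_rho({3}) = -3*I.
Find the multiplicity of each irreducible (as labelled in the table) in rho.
Multiplicities: chi_0: 1, chi_1: 3, chi_2: 1, chi_3: 0.

Explanation: Use <chi_rho, chi> = (1/|G|) sum_C |C| * chi_rho(C) * conj(chi(C)) with |G| = 4 for each irreducible chi in the table:
  <chi_rho, chi_0> = (1/4)[1*(5)*conj(1) + 1*(3*I)*conj(1) + 1*(-1)*conj(1) + 1*(-3*I)*conj(1)]
      = (1/4)[(5) + (3*I) + (-1) + (-3*I)] = 4/4 = 1
  <chi_rho, chi_1> = (1/4)[1*(5)*conj(1) + 1*(3*I)*conj(I) + 1*(-1)*conj(-1) + 1*(-3*I)*conj(-I)]
      = (1/4)[(5) + (3) + (1) + (3)] = 12/4 = 3
  <chi_rho, chi_2> = (1/4)[1*(5)*conj(1) + 1*(3*I)*conj(-1) + 1*(-1)*conj(1) + 1*(-3*I)*conj(-1)]
      = (1/4)[(5) + (-3*I) + (-1) + (3*I)] = 4/4 = 1
  <chi_rho, chi_3> = (1/4)[1*(5)*conj(1) + 1*(3*I)*conj(-I) + 1*(-1)*conj(-1) + 1*(-3*I)*conj(I)]
      = (1/4)[(5) + (-3) + (1) + (-3)] = 0/4 = 0
(Exp terms are combined using exp(i*s)*conj(exp(i*t)) = exp(i*(s-t)), and sums of them are collapsed using the identity that for every m > 1 the m distinct m-th roots of unity sum to 0, e.g. 1 + exp(2*I*pi/3) + exp(-2*I*pi/3) = 0.)
Dimension check: dim(rho) = sum (mult * dim) = 1*1 + 3*1 + 1*1 + 0*1 = 5 = chi_rho(e) = 5.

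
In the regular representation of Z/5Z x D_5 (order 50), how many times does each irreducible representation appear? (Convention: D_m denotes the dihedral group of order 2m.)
Each irreducible V_i of dimension d_i appears with multiplicity d_i, i.e. rho_reg = (direct sum over all irreducibles V_i) d_i V_i. The irreducible dimensions for Z/5Z x D_5 are 1, 1, 1, 1, 1, 1, 1, 1, 1, 1, 2, 2, 2, 2, 2, 2, 2, 2, 2, 2: 10 irreducibles of dimension 1, each with multiplicity 1; 10 irreducibles of dimension 2, each with multiplicity 2. Total dimension 10*1*1 + 10*2*2 = 50 = |G|.

Proof sketch: General theorem: in the regular representation of a finite group G, each irreducible appears with multiplicity equal to its dimension. Check: dim(rho_reg) = sum d_i^2 = 1 + 1 + 1 + 1 + 1 + 1 + 1 + 1 + 1 + 1 + 4 + 4 + 4 + 4 + 4 + 4 + 4 + 4 + 4 + 4 = 50 = |G|.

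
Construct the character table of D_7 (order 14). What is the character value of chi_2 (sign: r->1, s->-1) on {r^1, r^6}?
Conjugacy classes: {e} of size 1, {r^1, r^6} of size 2, {r^2, r^5} of size 2, {r^3, r^4} of size 2, {s, sr, ..., sr^6} of size 7.
Character table:
  irrep \ class              {e} (size 1)  {r^1, r^6} (size 2)  {r^2, r^5} (size 2)  {r^3, r^4} (size 2)  {s, sr, ..., sr^6} (size 7)
  chi_1 (triv)               1             1                    1                    1                    1                          
  chi_2 (sign: r->1, s->-1)  1             1                    1                    1                    -1                         
  chi_3 (2d, j=1)            2             2*cos(2*pi/7)        -2*cos(3*pi/7)       -2*cos(pi/7)         0                          
  chi_4 (2d, j=2)            2             -2*cos(3*pi/7)       -2*cos(pi/7)         2*cos(2*pi/7)        0                          
  chi_5 (2d, j=3)            2             -2*cos(pi/7)         2*cos(2*pi/7)        -2*cos(3*pi/7)       0                          

Spot check: chi_2 (sign: r->1, s->-1) on {r^1, r^6} = 1.

D_7 has order 2*7 = 14 with 5 conjugacy classes, hence 5 irreducibles. Sum of squared dims 1 + 1 + 4 + 4 + 4 = 14 = |G|. Linear characters come from the abelianisation; the 2-dimensional irreps have character r^k -> 2*cos(2*pi*j*k/7), reflections -> 0.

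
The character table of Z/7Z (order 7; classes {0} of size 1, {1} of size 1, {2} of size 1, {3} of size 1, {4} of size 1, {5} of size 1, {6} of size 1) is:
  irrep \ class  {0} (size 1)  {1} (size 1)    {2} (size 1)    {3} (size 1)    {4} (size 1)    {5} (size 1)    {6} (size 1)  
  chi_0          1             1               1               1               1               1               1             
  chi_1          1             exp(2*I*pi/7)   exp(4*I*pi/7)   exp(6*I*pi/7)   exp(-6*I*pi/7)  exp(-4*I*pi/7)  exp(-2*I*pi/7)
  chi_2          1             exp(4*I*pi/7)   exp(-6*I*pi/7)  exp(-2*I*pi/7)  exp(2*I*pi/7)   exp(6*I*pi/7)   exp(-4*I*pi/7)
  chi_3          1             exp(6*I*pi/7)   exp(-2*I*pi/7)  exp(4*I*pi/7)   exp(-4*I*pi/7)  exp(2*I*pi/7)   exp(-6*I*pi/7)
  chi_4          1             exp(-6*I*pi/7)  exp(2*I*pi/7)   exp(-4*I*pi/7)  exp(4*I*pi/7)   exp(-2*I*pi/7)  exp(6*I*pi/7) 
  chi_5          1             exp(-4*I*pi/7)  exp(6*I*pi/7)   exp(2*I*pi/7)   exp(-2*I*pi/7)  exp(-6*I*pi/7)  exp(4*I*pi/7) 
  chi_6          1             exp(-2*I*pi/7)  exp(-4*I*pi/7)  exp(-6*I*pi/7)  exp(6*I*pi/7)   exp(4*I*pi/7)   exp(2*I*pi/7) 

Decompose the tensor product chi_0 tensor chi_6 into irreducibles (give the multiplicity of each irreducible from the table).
chi_0 tensor chi_6 = chi_6 (all other irreducibles have multiplicity 0).

Why: The character of a tensor product is the pointwise product (chi_0 * chi_6)(C) = chi_0(C) * chi_6(C):
  {0}: (1)*(1), {1}: (1)*(exp(-2*I*pi/7)), {2}: (1)*(exp(-4*I*pi/7)), {3}: (1)*(exp(-6*I*pi/7)), {4}: (1)*(exp(6*I*pi/7)), {5}: (1)*(exp(4*I*pi/7)), {6}: (1)*(exp(2*I*pi/7))
so (chi_0 * chi_6) takes values
  {0} -> 1, {1} -> exp(-2*I*pi/7), {2} -> exp(-4*I*pi/7), {3} -> exp(-6*I*pi/7), {4} -> exp(6*I*pi/7), {5} -> exp(4*I*pi/7), {6} -> exp(2*I*pi/7).
Now take the inner product of this character with each irreducible chi from the table, <chi_0*chi_6, chi> = (1/7) sum_C |C| (chi_0*chi_6)(C) conj(chi(C)):
  <chi_0*chi_6, chi_0> = (1/7)[1*(1)*conj(1) + 1*(exp(-2*I*pi/7))*conj(1) + 1*(exp(-4*I*pi/7))*conj(1) + 1*(exp(-6*I*pi/7))*conj(1) + 1*(exp(6*I*pi/7))*conj(1) + 1*(exp(4*I*pi/7))*conj(1) + 1*(exp(2*I*pi/7))*conj(1)]
      = (1/7)[(1) + (exp(-2*I*pi/7)) + (exp(-4*I*pi/7)) + (exp(-6*I*pi/7)) + (exp(6*I*pi/7)) + (exp(4*I*pi/7)) + (exp(2*I*pi/7))] = 0/7 = 0
  <chi_0*chi_6, chi_1> = (1/7)[1*(1)*conj(1) + 1*(exp(-2*I*pi/7))*conj(exp(2*I*pi/7)) + 1*(exp(-4*I*pi/7))*conj(exp(4*I*pi/7)) + 1*(exp(-6*I*pi/7))*conj(exp(6*I*pi/7)) + 1*(exp(6*I*pi/7))*conj(exp(-6*I*pi/7)) + 1*(exp(4*I*pi/7))*conj(exp(-4*I*pi/7)) + 1*(exp(2*I*pi/7))*conj(exp(-2*I*pi/7))]
      = (1/7)[(1) + (exp(-4*I*pi/7)) + (exp(6*I*pi/7)) + (exp(2*I*pi/7)) + (exp(-2*I*pi/7)) + (exp(-6*I*pi/7)) + (exp(4*I*pi/7))] = 0/7 = 0
  <chi_0*chi_6, chi_2> = (1/7)[1*(1)*conj(1) + 1*(exp(-2*I*pi/7))*conj(exp(4*I*pi/7)) + 1*(exp(-4*I*pi/7))*conj(exp(-6*I*pi/7)) + 1*(exp(-6*I*pi/7))*conj(exp(-2*I*pi/7)) + 1*(exp(6*I*pi/7))*conj(exp(2*I*pi/7)) + 1*(exp(4*I*pi/7))*conj(exp(6*I*pi/7)) + 1*(exp(2*I*pi/7))*conj(exp(-4*I*pi/7))]
      = (1/7)[(1) + (exp(-6*I*pi/7)) + (exp(2*I*pi/7)) + (exp(-4*I*pi/7)) + (exp(4*I*pi/7)) + (exp(-2*I*pi/7)) + (exp(6*I*pi/7))] = 0/7 = 0
  <chi_0*chi_6, chi_3> = (1/7)[1*(1)*conj(1) + 1*(exp(-2*I*pi/7))*conj(exp(6*I*pi/7)) + 1*(exp(-4*I*pi/7))*conj(exp(-2*I*pi/7)) + 1*(exp(-6*I*pi/7))*conj(exp(4*I*pi/7)) + 1*(exp(6*I*pi/7))*conj(exp(-4*I*pi/7)) + 1*(exp(4*I*pi/7))*conj(exp(2*I*pi/7)) + 1*(exp(2*I*pi/7))*conj(exp(-6*I*pi/7))]
      = (1/7)[(1) + (exp(6*I*pi/7)) + (exp(-2*I*pi/7)) + (exp(4*I*pi/7)) + (exp(-4*I*pi/7)) + (exp(2*I*pi/7)) + (exp(-6*I*pi/7))] = 0/7 = 0
  <chi_0*chi_6, chi_4> = (1/7)[1*(1)*conj(1) + 1*(exp(-2*I*pi/7))*conj(exp(-6*I*pi/7)) + 1*(exp(-4*I*pi/7))*conj(exp(2*I*pi/7)) + 1*(exp(-6*I*pi/7))*conj(exp(-4*I*pi/7)) + 1*(exp(6*I*pi/7))*conj(exp(4*I*pi/7)) + 1*(exp(4*I*pi/7))*conj(exp(-2*I*pi/7)) + 1*(exp(2*I*pi/7))*conj(exp(6*I*pi/7))]
      = (1/7)[(1) + (exp(4*I*pi/7)) + (exp(-6*I*pi/7)) + (exp(-2*I*pi/7)) + (exp(2*I*pi/7)) + (exp(6*I*pi/7)) + (exp(-4*I*pi/7))] = 0/7 = 0
  <chi_0*chi_6, chi_5> = (1/7)[1*(1)*conj(1) + 1*(exp(-2*I*pi/7))*conj(exp(-4*I*pi/7)) + 1*(exp(-4*I*pi/7))*conj(exp(6*I*pi/7)) + 1*(exp(-6*I*pi/7))*conj(exp(2*I*pi/7)) + 1*(exp(6*I*pi/7))*conj(exp(-2*I*pi/7)) + 1*(exp(4*I*pi/7))*conj(exp(-6*I*pi/7)) + 1*(exp(2*I*pi/7))*conj(exp(4*I*pi/7))]
      = (1/7)[(1) + (exp(2*I*pi/7)) + (exp(4*I*pi/7)) + (exp(6*I*pi/7)) + (exp(-6*I*pi/7)) + (exp(-4*I*pi/7)) + (exp(-2*I*pi/7))] = 0/7 = 0
  <chi_0*chi_6, chi_6> = (1/7)[1*(1)*conj(1) + 1*(exp(-2*I*pi/7))*conj(exp(-2*I*pi/7)) + 1*(exp(-4*I*pi/7))*conj(exp(-4*I*pi/7)) + 1*(exp(-6*I*pi/7))*conj(exp(-6*I*pi/7)) + 1*(exp(6*I*pi/7))*conj(exp(6*I*pi/7)) + 1*(exp(4*I*pi/7))*conj(exp(4*I*pi/7)) + 1*(exp(2*I*pi/7))*conj(exp(2*I*pi/7))]
      = (1/7)[(1) + (1) + (1) + (1) + (1) + (1) + (1)] = 7/7 = 1
(Exp terms are combined using exp(i*s)*conj(exp(i*t)) = exp(i*(s-t)), and sums of them are collapsed using the identity that for every m > 1 the m distinct m-th roots of unity sum to 0, e.g. 1 + exp(2*I*pi/3) + exp(-2*I*pi/3) = 0.)
Hence the multiplicities are chi_6: 1. Dimension check: dim(chi_0)*dim(chi_6) = 1*1 = 1 and sum (mult * dim) = 1*1 = 1.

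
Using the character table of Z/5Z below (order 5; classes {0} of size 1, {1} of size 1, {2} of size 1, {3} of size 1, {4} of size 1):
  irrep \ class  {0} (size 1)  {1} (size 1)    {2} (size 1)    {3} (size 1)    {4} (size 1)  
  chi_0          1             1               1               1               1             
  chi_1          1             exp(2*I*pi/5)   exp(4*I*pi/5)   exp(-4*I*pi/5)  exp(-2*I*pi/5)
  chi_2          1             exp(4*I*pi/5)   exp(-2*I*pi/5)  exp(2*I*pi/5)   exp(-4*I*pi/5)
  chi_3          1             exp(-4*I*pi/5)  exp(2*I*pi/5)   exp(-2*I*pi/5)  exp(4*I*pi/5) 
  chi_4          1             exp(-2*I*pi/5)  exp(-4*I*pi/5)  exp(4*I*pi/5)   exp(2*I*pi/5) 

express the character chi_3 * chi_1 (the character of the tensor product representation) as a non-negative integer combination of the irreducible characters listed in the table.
chi_3 tensor chi_1 = chi_4 (all other irreducibles have multiplicity 0).

Proof sketch: The character of a tensor product is the pointwise product (chi_3 * chi_1)(C) = chi_3(C) * chi_1(C):
  {0}: (1)*(1), {1}: (exp(-4*I*pi/5))*(exp(2*I*pi/5)), {2}: (exp(2*I*pi/5))*(exp(4*I*pi/5)), {3}: (exp(-2*I*pi/5))*(exp(-4*I*pi/5)), {4}: (exp(4*I*pi/5))*(exp(-2*I*pi/5))
so (chi_3 * chi_1) takes values
  {0} -> 1, {1} -> exp(-2*I*pi/5), {2} -> exp(-4*I*pi/5), {3} -> exp(4*I*pi/5), {4} -> exp(2*I*pi/5).
Now take the inner product of this character with each irreducible chi from the table, <chi_3*chi_1, chi> = (1/5) sum_C |C| (chi_3*chi_1)(C) conj(chi(C)):
  <chi_3*chi_1, chi_0> = (1/5)[1*(1)*conj(1) + 1*(exp(-2*I*pi/5))*conj(1) + 1*(exp(-4*I*pi/5))*conj(1) + 1*(exp(4*I*pi/5))*conj(1) + 1*(exp(2*I*pi/5))*conj(1)]
      = (1/5)[(1) + (exp(-2*I*pi/5)) + (exp(-4*I*pi/5)) + (exp(4*I*pi/5)) + (exp(2*I*pi/5))] = 0/5 = 0
  <chi_3*chi_1, chi_1> = (1/5)[1*(1)*conj(1) + 1*(exp(-2*I*pi/5))*conj(exp(2*I*pi/5)) + 1*(exp(-4*I*pi/5))*conj(exp(4*I*pi/5)) + 1*(exp(4*I*pi/5))*conj(exp(-4*I*pi/5)) + 1*(exp(2*I*pi/5))*conj(exp(-2*I*pi/5))]
      = (1/5)[(1) + (exp(-4*I*pi/5)) + (exp(2*I*pi/5)) + (exp(-2*I*pi/5)) + (exp(4*I*pi/5))] = 0/5 = 0
  <chi_3*chi_1, chi_2> = (1/5)[1*(1)*conj(1) + 1*(exp(-2*I*pi/5))*conj(exp(4*I*pi/5)) + 1*(exp(-4*I*pi/5))*conj(exp(-2*I*pi/5)) + 1*(exp(4*I*pi/5))*conj(exp(2*I*pi/5)) + 1*(exp(2*I*pi/5))*conj(exp(-4*I*pi/5))]
      = (1/5)[(1) + (exp(4*I*pi/5)) + (exp(-2*I*pi/5)) + (exp(2*I*pi/5)) + (exp(-4*I*pi/5))] = 0/5 = 0
  <chi_3*chi_1, chi_3> = (1/5)[1*(1)*conj(1) + 1*(exp(-2*I*pi/5))*conj(exp(-4*I*pi/5)) + 1*(exp(-4*I*pi/5))*conj(exp(2*I*pi/5)) + 1*(exp(4*I*pi/5))*conj(exp(-2*I*pi/5)) + 1*(exp(2*I*pi/5))*conj(exp(4*I*pi/5))]
      = (1/5)[(1) + (exp(2*I*pi/5)) + (exp(4*I*pi/5)) + (exp(-4*I*pi/5)) + (exp(-2*I*pi/5))] = 0/5 = 0
  <chi_3*chi_1, chi_4> = (1/5)[1*(1)*conj(1) + 1*(exp(-2*I*pi/5))*conj(exp(-2*I*pi/5)) + 1*(exp(-4*I*pi/5))*conj(exp(-4*I*pi/5)) + 1*(exp(4*I*pi/5))*conj(exp(4*I*pi/5)) + 1*(exp(2*I*pi/5))*conj(exp(2*I*pi/5))]
      = (1/5)[(1) + (1) + (1) + (1) + (1)] = 5/5 = 1
(Exp terms are combined using exp(i*s)*conj(exp(i*t)) = exp(i*(s-t)), and sums of them are collapsed using the identity that for every m > 1 the m distinct m-th roots of unity sum to 0, e.g. 1 + exp(2*I*pi/3) + exp(-2*I*pi/3) = 0.)
Hence the multiplicities are chi_4: 1. Dimension check: dim(chi_3)*dim(chi_1) = 1*1 = 1 and sum (mult * dim) = 1*1 = 1.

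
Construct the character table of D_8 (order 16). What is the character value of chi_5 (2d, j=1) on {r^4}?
Conjugacy classes: {e} of size 1, {r^4} of size 1, {r^1, r^7} of size 2, {r^2, r^6} of size 2, {r^3, r^5} of size 2, {s, sr^2, ...} of size 4, {sr, sr^3, ...} of size 4.
Character table:
  irrep \ class              {e} (size 1)  {r^4} (size 1)  {r^1, r^7} (size 2)  {r^2, r^6} (size 2)  {r^3, r^5} (size 2)  {s, sr^2, ...} (size 4)  {sr, sr^3, ...} (size 4)
  chi_1 (triv)               1             1               1                    1                    1                    1                        1                       
  chi_2 (sign: r->1, s->-1)  1             1               1                    1                    1                    -1                       -1                      
  chi_3 (r->-1, s->1)        1             1               -1                   1                    -1                   1                        -1                      
  chi_4 (r->-1, s->-1)       1             1               -1                   1                    -1                   -1                       1                       
  chi_5 (2d, j=1)            2             -2              sqrt(2)              0                    -sqrt(2)             0                        0                       
  chi_6 (2d, j=2)            2             2               0                    -2                   0                    0                        0                       
  chi_7 (2d, j=3)            2             -2              -sqrt(2)             0                    sqrt(2)              0                        0                       

Spot check: chi_5 (2d, j=1) on {r^4} = -2.

Proof sketch: D_8 has order 2*8 = 16 with 7 conjugacy classes, hence 7 irreducibles. Sum of squared dims 1 + 1 + 1 + 1 + 4 + 4 + 4 = 16 = |G|. Linear characters come from the abelianisation; the 2-dimensional irreps have character r^k -> 2*cos(2*pi*j*k/8), reflections -> 0.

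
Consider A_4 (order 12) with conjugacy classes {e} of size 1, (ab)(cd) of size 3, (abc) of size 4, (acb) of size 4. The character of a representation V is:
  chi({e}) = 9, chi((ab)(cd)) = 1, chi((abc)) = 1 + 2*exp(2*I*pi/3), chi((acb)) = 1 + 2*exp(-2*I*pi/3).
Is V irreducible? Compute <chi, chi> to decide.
Not irreducible (reducible): <chi, chi> = 9 > 1.

Justification: <chi, chi> = (1/|G|) sum_C |C| * |chi(C)|^2 = (1/12)[1*|9|^2 + 3*|1|^2 + 4*|1 + 2*exp(2*I*pi/3)|^2 + 4*|1 + 2*exp(-2*I*pi/3)|^2]
  = (1/12)[(81) + (3) + (12) + (12)] = 108/12 = 9.
(Exp terms are combined using exp(i*s)*conj(exp(i*t)) = exp(i*(s-t)), and sums of them are collapsed using the identity that for every m > 1 the m distinct m-th roots of unity sum to 0, e.g. 1 + exp(2*I*pi/3) + exp(-2*I*pi/3) = 0.)
A character is irreducible iff <chi, chi> = 1, so this representation is reducible.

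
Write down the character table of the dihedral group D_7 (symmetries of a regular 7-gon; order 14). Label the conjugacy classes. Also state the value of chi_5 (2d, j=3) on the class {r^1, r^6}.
Conjugacy classes: {e} of size 1, {r^1, r^6} of size 2, {r^2, r^5} of size 2, {r^3, r^4} of size 2, {s, sr, ..., sr^6} of size 7.
Character table:
  irrep \ class              {e} (size 1)  {r^1, r^6} (size 2)  {r^2, r^5} (size 2)  {r^3, r^4} (size 2)  {s, sr, ..., sr^6} (size 7)
  chi_1 (triv)               1             1                    1                    1                    1                          
  chi_2 (sign: r->1, s->-1)  1             1                    1                    1                    -1                         
  chi_3 (2d, j=1)            2             2*cos(2*pi/7)        -2*cos(3*pi/7)       -2*cos(pi/7)         0                          
  chi_4 (2d, j=2)            2             -2*cos(3*pi/7)       -2*cos(pi/7)         2*cos(2*pi/7)        0                          
  chi_5 (2d, j=3)            2             -2*cos(pi/7)         2*cos(2*pi/7)        -2*cos(3*pi/7)       0                          

Spot check: chi_5 (2d, j=3) on {r^1, r^6} = -2*cos(pi/7).

Solution. D_7 has order 2*7 = 14 with 5 conjugacy classes, hence 5 irreducibles. Sum of squared dims 1 + 1 + 4 + 4 + 4 = 14 = |G|. Linear characters come from the abelianisation; the 2-dimensional irreps have character r^k -> 2*cos(2*pi*j*k/7), reflections -> 0.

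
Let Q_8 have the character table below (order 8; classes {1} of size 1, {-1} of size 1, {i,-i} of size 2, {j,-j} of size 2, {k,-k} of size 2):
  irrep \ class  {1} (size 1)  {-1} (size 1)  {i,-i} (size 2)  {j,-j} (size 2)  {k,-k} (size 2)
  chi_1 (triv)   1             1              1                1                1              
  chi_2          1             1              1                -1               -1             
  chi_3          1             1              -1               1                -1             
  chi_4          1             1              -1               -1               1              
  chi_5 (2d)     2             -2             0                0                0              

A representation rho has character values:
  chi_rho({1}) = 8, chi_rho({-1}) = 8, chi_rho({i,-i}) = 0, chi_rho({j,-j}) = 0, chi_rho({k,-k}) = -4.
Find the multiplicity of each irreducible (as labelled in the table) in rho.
Multiplicities: chi_1: 1, chi_2: 3, chi_3: 3, chi_4: 1, chi_5: 0.

Working: Use <chi_rho, chi> = (1/|G|) sum_C |C| * chi_rho(C) * conj(chi(C)) with |G| = 8 for each irreducible chi in the table:
  <chi_rho, chi_1> = (1/8)[1*(8)*conj(1) + 1*(8)*conj(1) + 2*(0)*conj(1) + 2*(0)*conj(1) + 2*(-4)*conj(1)]
      = (1/8)[(8) + (8) + (0) + (0) + (-8)] = 8/8 = 1
  <chi_rho, chi_2> = (1/8)[1*(8)*conj(1) + 1*(8)*conj(1) + 2*(0)*conj(1) + 2*(0)*conj(-1) + 2*(-4)*conj(-1)]
      = (1/8)[(8) + (8) + (0) + (0) + (8)] = 24/8 = 3
  <chi_rho, chi_3> = (1/8)[1*(8)*conj(1) + 1*(8)*conj(1) + 2*(0)*conj(-1) + 2*(0)*conj(1) + 2*(-4)*conj(-1)]
      = (1/8)[(8) + (8) + (0) + (0) + (8)] = 24/8 = 3
  <chi_rho, chi_4> = (1/8)[1*(8)*conj(1) + 1*(8)*conj(1) + 2*(0)*conj(-1) + 2*(0)*conj(-1) + 2*(-4)*conj(1)]
      = (1/8)[(8) + (8) + (0) + (0) + (-8)] = 8/8 = 1
  <chi_rho, chi_5> = (1/8)[1*(8)*conj(2) + 1*(8)*conj(-2) + 2*(0)*conj(0) + 2*(0)*conj(0) + 2*(-4)*conj(0)]
      = (1/8)[(16) + (-16) + (0) + (0) + (0)] = 0/8 = 0
Dimension check: dim(rho) = sum (mult * dim) = 1*1 + 3*1 + 3*1 + 1*1 + 0*2 = 8 = chi_rho(e) = 8.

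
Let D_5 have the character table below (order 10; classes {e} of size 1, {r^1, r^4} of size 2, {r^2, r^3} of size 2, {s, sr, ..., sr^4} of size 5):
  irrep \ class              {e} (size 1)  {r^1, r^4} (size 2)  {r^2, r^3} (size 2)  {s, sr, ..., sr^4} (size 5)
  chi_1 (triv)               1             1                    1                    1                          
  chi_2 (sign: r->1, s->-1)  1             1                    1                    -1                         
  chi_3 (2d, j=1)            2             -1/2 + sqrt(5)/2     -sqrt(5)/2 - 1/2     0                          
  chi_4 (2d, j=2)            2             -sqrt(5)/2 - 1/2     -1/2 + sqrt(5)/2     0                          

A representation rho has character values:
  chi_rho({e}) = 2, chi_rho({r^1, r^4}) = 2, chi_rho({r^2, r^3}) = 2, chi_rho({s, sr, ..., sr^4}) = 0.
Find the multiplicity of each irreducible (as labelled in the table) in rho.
Multiplicities: chi_1: 1, chi_2: 1, chi_3: 0, chi_4: 0.

Derivation: Use <chi_rho, chi> = (1/|G|) sum_C |C| * chi_rho(C) * conj(chi(C)) with |G| = 10 for each irreducible chi in the table:
  <chi_rho, chi_1> = (1/10)[1*(2)*conj(1) + 2*(2)*conj(1) + 2*(2)*conj(1) + 5*(0)*conj(1)]
      = (1/10)[(2) + (4) + (4) + (0)] = 10/10 = 1
  <chi_rho, chi_2> = (1/10)[1*(2)*conj(1) + 2*(2)*conj(1) + 2*(2)*conj(1) + 5*(0)*conj(-1)]
      = (1/10)[(2) + (4) + (4) + (0)] = 10/10 = 1
  <chi_rho, chi_3> = (1/10)[1*(2)*conj(2) + 2*(2)*conj(-1/2 + sqrt(5)/2) + 2*(2)*conj(-sqrt(5)/2 - 1/2) + 5*(0)*conj(0)]
      = (1/10)[(4) + (-2 + 2*sqrt(5)) + (-2*sqrt(5) - 2) + (0)] = 0/10 = 0
  <chi_rho, chi_4> = (1/10)[1*(2)*conj(2) + 2*(2)*conj(-sqrt(5)/2 - 1/2) + 2*(2)*conj(-1/2 + sqrt(5)/2) + 5*(0)*conj(0)]
      = (1/10)[(4) + (-2*sqrt(5) - 2) + (-2 + 2*sqrt(5)) + (0)] = 0/10 = 0
Dimension check: dim(rho) = sum (mult * dim) = 1*1 + 1*1 + 0*2 + 0*2 = 2 = chi_rho(e) = 2.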